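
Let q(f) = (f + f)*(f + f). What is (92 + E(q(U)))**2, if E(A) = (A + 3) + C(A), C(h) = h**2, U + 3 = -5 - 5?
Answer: 209532316009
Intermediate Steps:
U = -13 (U = -3 + (-5 - 5) = -3 - 10 = -13)
q(f) = 4*f**2 (q(f) = (2*f)*(2*f) = 4*f**2)
E(A) = 3 + A + A**2 (E(A) = (A + 3) + A**2 = (3 + A) + A**2 = 3 + A + A**2)
(92 + E(q(U)))**2 = (92 + (3 + 4*(-13)**2 + (4*(-13)**2)**2))**2 = (92 + (3 + 4*169 + (4*169)**2))**2 = (92 + (3 + 676 + 676**2))**2 = (92 + (3 + 676 + 456976))**2 = (92 + 457655)**2 = 457747**2 = 209532316009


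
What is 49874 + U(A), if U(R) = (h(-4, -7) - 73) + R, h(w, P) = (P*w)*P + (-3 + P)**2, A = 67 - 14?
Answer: 49758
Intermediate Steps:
A = 53
h(w, P) = (-3 + P)**2 + w*P**2 (h(w, P) = w*P**2 + (-3 + P)**2 = (-3 + P)**2 + w*P**2)
U(R) = -169 + R (U(R) = (((-3 - 7)**2 - 4*(-7)**2) - 73) + R = (((-10)**2 - 4*49) - 73) + R = ((100 - 196) - 73) + R = (-96 - 73) + R = -169 + R)
49874 + U(A) = 49874 + (-169 + 53) = 49874 - 116 = 49758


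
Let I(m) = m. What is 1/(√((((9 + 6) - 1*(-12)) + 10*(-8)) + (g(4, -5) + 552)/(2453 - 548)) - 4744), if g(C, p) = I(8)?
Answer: -1807464/8574629297 - I*√7650861/8574629297 ≈ -0.00021079 - 3.2258e-7*I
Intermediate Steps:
g(C, p) = 8
1/(√((((9 + 6) - 1*(-12)) + 10*(-8)) + (g(4, -5) + 552)/(2453 - 548)) - 4744) = 1/(√((((9 + 6) - 1*(-12)) + 10*(-8)) + (8 + 552)/(2453 - 548)) - 4744) = 1/(√(((15 + 12) - 80) + 560/1905) - 4744) = 1/(√((27 - 80) + 560*(1/1905)) - 4744) = 1/(√(-53 + 112/381) - 4744) = 1/(√(-20081/381) - 4744) = 1/(I*√7650861/381 - 4744) = 1/(-4744 + I*√7650861/381)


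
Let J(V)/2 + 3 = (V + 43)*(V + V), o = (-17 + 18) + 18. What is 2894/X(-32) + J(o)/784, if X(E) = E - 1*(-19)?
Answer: -1103859/5096 ≈ -216.61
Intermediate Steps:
o = 19 (o = 1 + 18 = 19)
X(E) = 19 + E (X(E) = E + 19 = 19 + E)
J(V) = -6 + 4*V*(43 + V) (J(V) = -6 + 2*((V + 43)*(V + V)) = -6 + 2*((43 + V)*(2*V)) = -6 + 2*(2*V*(43 + V)) = -6 + 4*V*(43 + V))
2894/X(-32) + J(o)/784 = 2894/(19 - 32) + (-6 + 4*19**2 + 172*19)/784 = 2894/(-13) + (-6 + 4*361 + 3268)*(1/784) = 2894*(-1/13) + (-6 + 1444 + 3268)*(1/784) = -2894/13 + 4706*(1/784) = -2894/13 + 2353/392 = -1103859/5096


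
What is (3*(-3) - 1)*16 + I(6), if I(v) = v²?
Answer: -124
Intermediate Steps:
(3*(-3) - 1)*16 + I(6) = (3*(-3) - 1)*16 + 6² = (-9 - 1)*16 + 36 = -10*16 + 36 = -160 + 36 = -124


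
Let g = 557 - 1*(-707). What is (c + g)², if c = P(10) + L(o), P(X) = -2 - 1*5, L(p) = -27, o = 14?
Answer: 1512900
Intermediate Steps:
g = 1264 (g = 557 + 707 = 1264)
P(X) = -7 (P(X) = -2 - 5 = -7)
c = -34 (c = -7 - 27 = -34)
(c + g)² = (-34 + 1264)² = 1230² = 1512900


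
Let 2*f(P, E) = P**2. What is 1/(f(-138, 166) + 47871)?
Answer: 1/57393 ≈ 1.7424e-5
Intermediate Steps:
f(P, E) = P**2/2
1/(f(-138, 166) + 47871) = 1/((1/2)*(-138)**2 + 47871) = 1/((1/2)*19044 + 47871) = 1/(9522 + 47871) = 1/57393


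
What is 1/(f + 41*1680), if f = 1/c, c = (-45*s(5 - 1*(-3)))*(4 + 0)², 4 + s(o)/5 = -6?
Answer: 36000/2479680001 ≈ 1.4518e-5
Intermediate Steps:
s(o) = -50 (s(o) = -20 + 5*(-6) = -20 - 30 = -50)
c = 36000 (c = (-45*(-50))*(4 + 0)² = 2250*4² = 2250*16 = 36000)
f = 1/36000 ≈ 2.7778e-5
1/(f + 41*1680) = 1/(1/36000 + 41*1680) = 1/(1/36000 + 68880) = 1/(2479680001/36000) = 36000/2479680001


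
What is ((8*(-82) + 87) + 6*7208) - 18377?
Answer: 24302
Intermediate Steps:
((8*(-82) + 87) + 6*7208) - 18377 = ((-656 + 87) + 43248) - 18377 = (-569 + 43248) - 18377 = 42679 - 18377 = 24302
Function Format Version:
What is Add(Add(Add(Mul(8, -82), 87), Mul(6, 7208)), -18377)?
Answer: 24302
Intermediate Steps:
Add(Add(Add(Mul(8, -82), 87), Mul(6, 7208)), -18377) = Add(Add(Add(-656, 87), 43248), -18377) = Add(Add(-569, 43248), -18377) = Add(42679, -18377) = 24302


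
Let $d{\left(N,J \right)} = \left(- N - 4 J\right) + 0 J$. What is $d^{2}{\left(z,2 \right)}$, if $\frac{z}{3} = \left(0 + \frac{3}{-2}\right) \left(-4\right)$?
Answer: $676$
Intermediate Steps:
$z = 18$ ($z = 3 \left(0 + \frac{3}{-2}\right) \left(-4\right) = 3 \left(0 + 3 \left(- \frac{1}{2}\right)\right) \left(-4\right) = 3 \left(0 - \frac{3}{2}\right) \left(-4\right) = 3 \left(\left(- \frac{3}{2}\right) \left(-4\right)\right) = 3 \cdot 6 = 18$)
$d{\left(N,J \right)} = - N - 4 J$ ($d{\left(N,J \right)} = \left(- N - 4 J\right) + 0 = - N - 4 J$)
$d^{2}{\left(z,2 \right)} = \left(\left(-1\right) 18 - 8\right)^{2} = \left(-18 - 8\right)^{2} = \left(-26\right)^{2} = 676$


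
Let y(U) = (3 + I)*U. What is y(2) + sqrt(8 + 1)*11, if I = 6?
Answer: 51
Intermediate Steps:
y(U) = 9*U (y(U) = (3 + 6)*U = 9*U)
y(2) + sqrt(8 + 1)*11 = 9*2 + sqrt(8 + 1)*11 = 18 + sqrt(9)*11 = 18 + 3*11 = 18 + 33 = 51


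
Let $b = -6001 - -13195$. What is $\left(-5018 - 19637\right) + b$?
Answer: $-17461$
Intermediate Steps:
$b = 7194$ ($b = -6001 + 13195 = 7194$)
$\left(-5018 - 19637\right) + b = \left(-5018 - 19637\right) + 7194 = -24655 + 7194 = -17461$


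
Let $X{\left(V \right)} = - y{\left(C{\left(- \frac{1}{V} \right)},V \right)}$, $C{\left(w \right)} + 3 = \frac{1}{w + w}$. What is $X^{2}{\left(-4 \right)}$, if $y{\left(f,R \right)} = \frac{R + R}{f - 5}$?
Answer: $\frac{16}{9} \approx 1.7778$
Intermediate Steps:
$C{\left(w \right)} = -3 + \frac{1}{2 w}$ ($C{\left(w \right)} = -3 + \frac{1}{w + w} = -3 + \frac{1}{2 w}$)
$y{\left(f,R \right)} = \frac{2 R}{-5 + f}$
$X{\left(V \right)} = - \frac{2 V}{-8 - \frac{V}{2}}$ ($X{\left(V \right)} = - \frac{2 V}{-5 - \left(3 - \frac{1}{2 \left(- \frac{1}{V}\right)}\right)} = - \frac{2 V}{-5 + \left(-3 + \frac{\left(-1\right) V}{2}\right)} = - \frac{2 V}{-5 - \left(3 + \frac{V}{2}\right)} = - \frac{2 V}{-8 - \frac{V}{2}}$)
$X^{2}{\left(-4 \right)} = \left(4 \left(-4\right) \frac{1}{16 - 4}\right)^{2} = \left(4 \left(-4\right) \frac{1}{12}\right)^{2} = \left(- \frac{4}{3}\right)^{2} = \frac{16}{9}$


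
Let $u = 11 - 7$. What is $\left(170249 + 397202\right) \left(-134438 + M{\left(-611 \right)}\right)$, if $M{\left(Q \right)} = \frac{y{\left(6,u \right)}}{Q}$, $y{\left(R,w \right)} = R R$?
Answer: $- \frac{46611363703954}{611} \approx -7.6287 \cdot 10^{10}$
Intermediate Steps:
$u = 4$ ($u = 11 - 7 = 4$)
$y{\left(R,w \right)} = R^{2}$
$M{\left(Q \right)} = \frac{36}{Q}$ ($M{\left(Q \right)} = \frac{6^{2}}{Q} = \frac{36}{Q}$)
$\left(170249 + 397202\right) \left(-134438 + M{\left(-611 \right)}\right) = \left(170249 + 397202\right) \left(-134438 + \frac{36}{-611}\right) = 567451 \left(-134438 + 36 \left(- \frac{1}{611}\right)\right) = 567451 \left(-134438 - \frac{36}{611}\right) = 567451 \left(- \frac{82141654}{611}\right) = - \frac{46611363703954}{611}$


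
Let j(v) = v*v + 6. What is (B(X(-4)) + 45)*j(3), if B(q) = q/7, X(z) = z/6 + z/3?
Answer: 4695/7 ≈ 670.71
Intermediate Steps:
X(z) = z/2 (X(z) = z*(⅙) + z*(⅓) = z/6 + z/3 = z/2)
j(v) = 6 + v² (j(v) = v² + 6 = 6 + v²)
B(q) = q/7 (B(q) = q*(⅐) = q/7)
(B(X(-4)) + 45)*j(3) = (((½)*(-4))/7 + 45)*(6 + 3²) = ((⅐)*(-2) + 45)*(6 + 9) = (-2/7 + 45)*15 = (313/7)*15 = 4695/7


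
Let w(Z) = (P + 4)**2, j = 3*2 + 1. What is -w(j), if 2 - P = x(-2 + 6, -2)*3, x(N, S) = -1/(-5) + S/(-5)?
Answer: -441/25 ≈ -17.640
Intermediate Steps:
x(N, S) = 1/5 - S/5 (x(N, S) = -1*(-1/5) + S*(-1/5) = 1/5 - S/5)
j = 7 (j = 6 + 1 = 7)
P = 1/5 (P = 2 - (1/5 - 1/5*(-2))*3 = 2 - (1/5 + 2/5)*3 = 2 - 3*3/5 = 2 - 1*9/5 = 2 - 9/5 = 1/5 ≈ 0.20000)
w(Z) = 441/25 (w(Z) = (1/5 + 4)**2 = (21/5)**2 = 441/25)
-w(j) = -1*441/25 = -441/25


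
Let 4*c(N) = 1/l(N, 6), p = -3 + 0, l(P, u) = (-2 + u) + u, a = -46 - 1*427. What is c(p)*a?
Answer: -473/40 ≈ -11.825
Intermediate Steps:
a = -473 (a = -46 - 427 = -473)
l(P, u) = -2 + 2*u
p = -3
c(N) = 1/40 (c(N) = 1/(4*(-2 + 2*6)) = 1/(4*(-2 + 12)) = (1/4)/10 = (1/4)*(1/10) = 1/40)
c(p)*a = (1/40)*(-473) = -473/40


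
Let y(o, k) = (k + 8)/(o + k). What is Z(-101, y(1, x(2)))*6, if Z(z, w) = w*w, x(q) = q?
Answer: 200/3 ≈ 66.667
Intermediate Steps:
y(o, k) = (8 + k)/(k + o)
Z(z, w) = w**2
Z(-101, y(1, x(2)))*6 = ((8 + 2)/(2 + 1))**2*6 = (10/3)**2*6 = (100/9)*6 = 200/3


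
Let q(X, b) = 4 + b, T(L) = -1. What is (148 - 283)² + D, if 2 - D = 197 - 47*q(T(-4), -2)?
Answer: 18124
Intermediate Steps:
D = -101 (D = 2 - (197 - 47*(4 - 2)) = 2 - (197 - 47*2) = 2 - (197 - 94) = 2 - 1*103 = 2 - 103 = -101)
(148 - 283)² + D = (148 - 283)² - 101 = (-135)² - 101 = 18225 - 101 = 18124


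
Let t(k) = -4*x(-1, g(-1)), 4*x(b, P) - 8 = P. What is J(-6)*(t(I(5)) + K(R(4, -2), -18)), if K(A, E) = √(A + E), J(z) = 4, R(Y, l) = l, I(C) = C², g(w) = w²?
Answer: -36 + 8*I*√5 ≈ -36.0 + 17.889*I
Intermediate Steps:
x(b, P) = 2 + P/4
t(k) = -9 (t(k) = -4*(2 + (¼)*(-1)²) = -4*(2 + (¼)*1) = -4*(2 + ¼) = -4*9/4 = -9)
J(-6)*(t(I(5)) + K(R(4, -2), -18)) = 4*(-9 + √(-2 - 18)) = 4*(-9 + √(-20)) = 4*(-9 + 2*I*√5) = -36 + 8*I*√5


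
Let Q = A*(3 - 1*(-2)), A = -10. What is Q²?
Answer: 2500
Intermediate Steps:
Q = -50 (Q = -10*(3 - 1*(-2)) = -10*(3 + 2) = -10*5 = -50)
Q² = (-50)² = 2500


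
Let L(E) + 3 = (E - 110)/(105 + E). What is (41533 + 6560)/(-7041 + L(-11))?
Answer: -4520742/662257 ≈ -6.8263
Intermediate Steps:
L(E) = -3 + (-110 + E)/(105 + E) (L(E) = -3 + (E - 110)/(105 + E) = -3 + (-110 + E)/(105 + E))
(41533 + 6560)/(-7041 + L(-11)) = (41533 + 6560)/(-7041 + (-425 - 2*(-11))/(105 - 11)) = 48093/(-7041 + (-425 + 22)/94) = 48093/(-7041 + (1/94)*(-403)) = 48093/(-7041 - 403/94) = 48093/(-662257/94) = 48093*(-94/662257) = -4520742/662257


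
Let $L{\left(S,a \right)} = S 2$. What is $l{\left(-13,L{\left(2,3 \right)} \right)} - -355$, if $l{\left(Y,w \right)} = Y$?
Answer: $342$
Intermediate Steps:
$L{\left(S,a \right)} = 2 S$
$l{\left(-13,L{\left(2,3 \right)} \right)} - -355 = -13 - -355 = -13 + 355 = 342$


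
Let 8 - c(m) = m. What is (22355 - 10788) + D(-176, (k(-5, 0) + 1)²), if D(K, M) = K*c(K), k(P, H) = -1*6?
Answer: -20817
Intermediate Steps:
c(m) = 8 - m
k(P, H) = -6
D(K, M) = K*(8 - K)
(22355 - 10788) + D(-176, (k(-5, 0) + 1)²) = (22355 - 10788) - 176*(8 - 1*(-176)) = 11567 - 176*(8 + 176) = 11567 - 176*184 = 11567 - 32384 = -20817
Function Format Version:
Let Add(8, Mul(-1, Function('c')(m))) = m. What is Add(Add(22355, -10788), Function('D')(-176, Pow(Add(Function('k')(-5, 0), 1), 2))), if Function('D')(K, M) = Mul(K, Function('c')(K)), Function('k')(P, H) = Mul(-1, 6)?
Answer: -20817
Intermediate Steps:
Function('c')(m) = Add(8, Mul(-1, m))
Function('k')(P, H) = -6
Function('D')(K, M) = Mul(K, Add(8, Mul(-1, K)))
Add(Add(22355, -10788), Function('D')(-176, Pow(Add(Function('k')(-5, 0), 1), 2))) = Add(Add(22355, -10788), Mul(-176, Add(8, Mul(-1, -176)))) = Add(11567, Mul(-176, Add(8, 176))) = Add(11567, Mul(-176, 184)) = Add(11567, -32384) = -20817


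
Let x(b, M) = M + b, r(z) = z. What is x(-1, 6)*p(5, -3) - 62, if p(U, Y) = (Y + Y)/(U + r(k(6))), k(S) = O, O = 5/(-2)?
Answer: -74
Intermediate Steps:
O = -5/2 (O = 5*(-½) = -5/2 ≈ -2.5000)
k(S) = -5/2
p(U, Y) = 2*Y/(-5/2 + U) (p(U, Y) = (Y + Y)/(U - 5/2) = (2*Y)/(-5/2 + U) = 2*Y/(-5/2 + U))
x(-1, 6)*p(5, -3) - 62 = (6 - 1)*(4*(-3)/(-5 + 2*5)) - 62 = 5*(4*(-3)/(-5 + 10)) - 62 = 5*(4*(-3)/5) - 62 = 5*(4*(-3)*(⅕)) - 62 = 5*(-12/5) - 62 = -12 - 62 = -74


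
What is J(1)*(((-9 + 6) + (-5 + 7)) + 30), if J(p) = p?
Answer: 29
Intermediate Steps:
J(1)*(((-9 + 6) + (-5 + 7)) + 30) = 1*(((-9 + 6) + (-5 + 7)) + 30) = 1*((-3 + 2) + 30) = 1*(-1 + 30) = 1*29 = 29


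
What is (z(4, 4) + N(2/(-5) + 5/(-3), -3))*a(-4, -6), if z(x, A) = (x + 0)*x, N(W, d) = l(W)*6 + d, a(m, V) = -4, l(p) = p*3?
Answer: 484/5 ≈ 96.800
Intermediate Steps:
l(p) = 3*p
N(W, d) = d + 18*W (N(W, d) = (3*W)*6 + d = 18*W + d = d + 18*W)
z(x, A) = x**2 (z(x, A) = x*x = x**2)
(z(4, 4) + N(2/(-5) + 5/(-3), -3))*a(-4, -6) = (4**2 + (-3 + 18*(2/(-5) + 5/(-3))))*(-4) = (16 + (-3 + 18*(2*(-1/5) + 5*(-1/3))))*(-4) = (16 + (-3 + 18*(-2/5 - 5/3)))*(-4) = (16 + (-3 + 18*(-31/15)))*(-4) = (16 + (-3 - 186/5))*(-4) = (16 - 201/5)*(-4) = -121/5*(-4) = 484/5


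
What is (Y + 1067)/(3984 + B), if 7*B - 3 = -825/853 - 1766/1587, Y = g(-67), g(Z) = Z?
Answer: 2368994250/9438384457 ≈ 0.25100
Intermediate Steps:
Y = -67
B = 1245460/9475977 (B = 3/7 + (-825/853 - 1766/1587)/7 = 3/7 + (1/7)*(-2815673/1353711) = 3/7 - 402239/1353711 = 1245460/9475977 ≈ 0.13143)
(Y + 1067)/(3984 + B) = (-67 + 1067)/(3984 + 1245460/9475977) = 1000/(37753537828/9475977) = 1000*(9475977/37753537828) = 2368994250/9438384457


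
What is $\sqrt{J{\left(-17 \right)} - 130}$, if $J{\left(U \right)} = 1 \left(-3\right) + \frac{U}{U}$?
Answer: $2 i \sqrt{33} \approx 11.489 i$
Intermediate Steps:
$J{\left(U \right)} = -2$ ($J{\left(U \right)} = -3 + 1 = -2$)
$\sqrt{J{\left(-17 \right)} - 130} = \sqrt{-2 - 130} = \sqrt{-132} = 2 i \sqrt{33}$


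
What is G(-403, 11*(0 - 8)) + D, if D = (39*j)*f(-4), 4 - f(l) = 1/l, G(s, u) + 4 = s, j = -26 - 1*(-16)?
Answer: -4129/2 ≈ -2064.5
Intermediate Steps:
j = -10 (j = -26 + 16 = -10)
G(s, u) = -4 + s
f(l) = 4 - 1/l
D = -3315/2 (D = (39*(-10))*(4 - 1/(-4)) = -390*(4 - 1*(-¼)) = -390*(4 + ¼) = -390*17/4 = -3315/2 ≈ -1657.5)
G(-403, 11*(0 - 8)) + D = (-4 - 403) - 3315/2 = -407 - 3315/2 = -4129/2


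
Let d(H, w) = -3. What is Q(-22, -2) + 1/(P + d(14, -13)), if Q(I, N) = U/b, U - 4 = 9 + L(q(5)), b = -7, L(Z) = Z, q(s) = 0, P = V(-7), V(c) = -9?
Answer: -163/84 ≈ -1.9405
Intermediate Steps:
P = -9
U = 13 (U = 4 + (9 + 0) = 4 + 9 = 13)
Q(I, N) = -13/7 (Q(I, N) = 13/(-7) = 13*(-⅐) = -13/7)
Q(-22, -2) + 1/(P + d(14, -13)) = -13/7 + 1/(-9 - 3) = -13/7 + 1/(-12) = -13/7 - 1/12 = -163/84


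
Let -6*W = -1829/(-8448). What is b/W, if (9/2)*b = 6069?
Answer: -68361216/1829 ≈ -37376.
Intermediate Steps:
b = 4046/3 (b = (2/9)*6069 = 4046/3 ≈ 1348.7)
W = -1829/50688 (W = -(-1829)/(6*(-8448)) = -(-1829)*(-1)/(6*8448) = -⅙*1829/8448 = -1829/50688 ≈ -0.036083)
b/W = 4046/(3*(-1829/50688)) = (4046/3)*(-50688/1829) = -68361216/1829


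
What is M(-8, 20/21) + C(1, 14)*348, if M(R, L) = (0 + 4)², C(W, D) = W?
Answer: 364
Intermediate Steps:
M(R, L) = 16 (M(R, L) = 4² = 16)
M(-8, 20/21) + C(1, 14)*348 = 16 + 1*348 = 16 + 348 = 364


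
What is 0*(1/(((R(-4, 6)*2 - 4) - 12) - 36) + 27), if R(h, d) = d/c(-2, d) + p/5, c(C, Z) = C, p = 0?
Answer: 0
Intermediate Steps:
R(h, d) = -d/2 (R(h, d) = d/(-2) + 0/5 = d*(-1/2) + 0*(1/5) = -d/2 + 0 = -d/2)
0*(1/(((R(-4, 6)*2 - 4) - 12) - 36) + 27) = 0*(1/(((-1/2*6*2 - 4) - 12) - 36) + 27) = 0*(1/(((-3*2 - 4) - 12) - 36) + 27) = 0*(1/(((-6 - 4) - 12) - 36) + 27) = 0*(1/((-10 - 12) - 36) + 27) = 0*(1/(-22 - 36) + 27) = 0*(1/(-58) + 27) = 0*(-1/58 + 27) = 0*(1565/58) = 0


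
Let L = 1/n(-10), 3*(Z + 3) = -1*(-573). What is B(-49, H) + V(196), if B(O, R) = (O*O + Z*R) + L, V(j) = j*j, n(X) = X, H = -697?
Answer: -902191/10 ≈ -90219.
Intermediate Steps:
V(j) = j**2
Z = 188 (Z = -3 + (-1*(-573))/3 = -3 + (1/3)*573 = -3 + 191 = 188)
L = -1/10 (L = 1/(-10) = -1/10 ≈ -0.10000)
B(O, R) = -1/10 + O**2 + 188*R (B(O, R) = (O*O + 188*R) - 1/10 = (O**2 + 188*R) - 1/10 = -1/10 + O**2 + 188*R)
B(-49, H) + V(196) = (-1/10 + (-49)**2 + 188*(-697)) + 196**2 = (-1/10 + 2401 - 131036) + 38416 = -1286351/10 + 38416 = -902191/10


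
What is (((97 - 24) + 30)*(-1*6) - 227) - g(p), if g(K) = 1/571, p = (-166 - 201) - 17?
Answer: -482496/571 ≈ -845.00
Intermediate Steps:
p = -384 (p = -367 - 17 = -384)
g(K) = 1/571
(((97 - 24) + 30)*(-1*6) - 227) - g(p) = (((97 - 24) + 30)*(-1*6) - 227) - 1*1/571 = ((73 + 30)*(-6) - 227) - 1/571 = (103*(-6) - 227) - 1/571 = (-618 - 227) - 1/571 = -845 - 1/571 = -482496/571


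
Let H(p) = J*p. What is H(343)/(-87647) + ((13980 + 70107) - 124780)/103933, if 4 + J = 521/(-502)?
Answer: -242898079313/653275236686 ≈ -0.37182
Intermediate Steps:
J = -2529/502 (J = -4 + 521/(-502) = -4 + 521*(-1/502) = -4 - 521/502 = -2529/502 ≈ -5.0378)
H(p) = -2529*p/502
H(343)/(-87647) + ((13980 + 70107) - 124780)/103933 = -2529/502*343/(-87647) + ((13980 + 70107) - 124780)/103933 = -867447/502*(-1/87647) + (84087 - 124780)*(1/103933) = 123921/6285542 - 40693*1/103933 = 123921/6285542 - 40693/103933 = -242898079313/653275236686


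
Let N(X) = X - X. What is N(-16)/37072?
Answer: 0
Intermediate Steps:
N(X) = 0
N(-16)/37072 = 0/37072 = 0*(1/37072) = 0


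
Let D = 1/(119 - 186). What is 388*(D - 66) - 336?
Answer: -1738636/67 ≈ -25950.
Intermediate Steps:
D = -1/67 (D = 1/(-67) = -1/67 ≈ -0.014925)
388*(D - 66) - 336 = 388*(-1/67 - 66) - 336 = 388*(-4423/67) - 336 = -1716124/67 - 336 = -1738636/67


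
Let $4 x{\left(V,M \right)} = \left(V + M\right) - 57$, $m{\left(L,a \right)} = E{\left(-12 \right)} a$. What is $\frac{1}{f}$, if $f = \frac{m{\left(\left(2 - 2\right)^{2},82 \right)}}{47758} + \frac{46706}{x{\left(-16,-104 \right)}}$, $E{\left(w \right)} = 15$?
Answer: $- \frac{4226583}{4461061441} \approx -0.00094744$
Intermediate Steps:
$m{\left(L,a \right)} = 15 a$
$x{\left(V,M \right)} = - \frac{57}{4} + \frac{M}{4} + \frac{V}{4}$ ($x{\left(V,M \right)} = \frac{\left(V + M\right) - 57}{4} = \frac{\left(M + V\right) - 57}{4} = \frac{-57 + M + V}{4} = - \frac{57}{4} + \frac{M}{4} + \frac{V}{4}$)
$f = - \frac{4461061441}{4226583}$ ($f = \frac{15 \cdot 82}{47758} + \frac{46706}{- \frac{57}{4} + \frac{1}{4} \left(-104\right) + \frac{1}{4} \left(-16\right)} = 1230 \cdot \frac{1}{47758} + \frac{46706}{- \frac{57}{4} - 26 - 4} = \frac{615}{23879} + \frac{46706}{- \frac{177}{4}} = \frac{615}{23879} + 46706 \left(- \frac{4}{177}\right) = \frac{615}{23879} - \frac{186824}{177} = - \frac{4461061441}{4226583} \approx -1055.5$)
$\frac{1}{f} = \frac{1}{- \frac{4461061441}{4226583}} = - \frac{4226583}{4461061441}$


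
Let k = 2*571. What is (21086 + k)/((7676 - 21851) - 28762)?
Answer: -22228/42937 ≈ -0.51769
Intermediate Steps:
k = 1142
(21086 + k)/((7676 - 21851) - 28762) = (21086 + 1142)/((7676 - 21851) - 28762) = 22228/(-14175 - 28762) = 22228/(-42937) = 22228*(-1/42937) = -22228/42937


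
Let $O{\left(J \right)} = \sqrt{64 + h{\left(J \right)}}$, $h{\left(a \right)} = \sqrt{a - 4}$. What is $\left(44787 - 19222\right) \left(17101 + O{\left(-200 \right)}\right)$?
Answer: $437187065 + 25565 \sqrt{64 + 2 i \sqrt{51}} \approx 4.3739 \cdot 10^{8} + 22682.0 i$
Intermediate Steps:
$h{\left(a \right)} = \sqrt{-4 + a}$
$O{\left(J \right)} = \sqrt{64 + \sqrt{-4 + J}}$
$\left(44787 - 19222\right) \left(17101 + O{\left(-200 \right)}\right) = \left(44787 - 19222\right) \left(17101 + \sqrt{64 + \sqrt{-4 - 200}}\right) = 25565 \left(17101 + \sqrt{64 + \sqrt{-204}}\right) = 25565 \left(17101 + \sqrt{64 + 2 i \sqrt{51}}\right) = 437187065 + 25565 \sqrt{64 + 2 i \sqrt{51}}$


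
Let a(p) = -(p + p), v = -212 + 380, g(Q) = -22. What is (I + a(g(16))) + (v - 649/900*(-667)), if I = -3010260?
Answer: -2708610317/900 ≈ -3.0096e+6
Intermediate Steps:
v = 168
a(p) = -2*p
(I + a(g(16))) + (v - 649/900*(-667)) = (-3010260 - 2*(-22)) + (168 - 649/900*(-667)) = (-3010260 + 44) + (168 - 649*1/900*(-667)) = -3010216 + (168 - 649/900*(-667)) = -3010216 + (168 + 432883/900) = -3010216 + 584083/900 = -2708610317/900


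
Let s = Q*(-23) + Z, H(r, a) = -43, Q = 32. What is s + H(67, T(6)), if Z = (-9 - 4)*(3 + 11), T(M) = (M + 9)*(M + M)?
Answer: -961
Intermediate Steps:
T(M) = 2*M*(9 + M) (T(M) = (9 + M)*(2*M) = 2*M*(9 + M))
Z = -182 (Z = -13*14 = -182)
s = -918 (s = 32*(-23) - 182 = -736 - 182 = -918)
s + H(67, T(6)) = -918 - 43 = -961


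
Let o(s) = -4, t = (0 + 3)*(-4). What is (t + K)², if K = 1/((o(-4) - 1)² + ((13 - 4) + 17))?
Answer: 373321/2601 ≈ 143.53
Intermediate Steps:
t = -12 (t = 3*(-4) = -12)
K = 1/51 (K = 1/((-4 - 1)² + ((13 - 4) + 17)) = 1/((-5)² + (9 + 17)) = 1/(25 + 26) = 1/51 ≈ 0.019608)
(t + K)² = (-12 + 1/51)² = (-611/51)² = 373321/2601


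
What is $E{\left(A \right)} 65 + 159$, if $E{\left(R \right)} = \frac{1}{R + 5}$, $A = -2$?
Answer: $\frac{542}{3} \approx 180.67$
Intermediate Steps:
$E{\left(R \right)} = \frac{1}{5 + R}$
$E{\left(A \right)} 65 + 159 = \frac{1}{5 - 2} \cdot 65 + 159 = \frac{1}{3} \cdot 65 + 159 = \frac{65}{3} + 159 = \frac{542}{3}$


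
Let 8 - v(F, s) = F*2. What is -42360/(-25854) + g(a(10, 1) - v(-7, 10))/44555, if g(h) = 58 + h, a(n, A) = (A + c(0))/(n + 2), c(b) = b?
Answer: 3776565397/2303849940 ≈ 1.6392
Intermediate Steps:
v(F, s) = 8 - 2*F (v(F, s) = 8 - F*2 = 8 - 2*F)
a(n, A) = A/(2 + n) (a(n, A) = (A + 0)/(n + 2) = A/(2 + n))
-42360/(-25854) + g(a(10, 1) - v(-7, 10))/44555 = -42360/(-25854) + (58 + (1/(2 + 10) - (8 - 2*(-7))))/44555 = -42360*(-1/25854) + (58 + (1/12 - (8 + 14)))*(1/44555) = 7060/4309 + (58 + (1*(1/12) - 1*22))*(1/44555) = 7060/4309 + (58 + (1/12 - 22))*(1/44555) = 7060/4309 + (58 - 263/12)*(1/44555) = 7060/4309 + (433/12)*(1/44555) = 7060/4309 + 433/534660 = 3776565397/2303849940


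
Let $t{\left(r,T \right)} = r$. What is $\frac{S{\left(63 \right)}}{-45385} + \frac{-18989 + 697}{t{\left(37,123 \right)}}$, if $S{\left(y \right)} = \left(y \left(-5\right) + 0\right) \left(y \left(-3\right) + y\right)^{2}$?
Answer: $- \frac{129029528}{335849} \approx -384.19$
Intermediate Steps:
$S{\left(y \right)} = - 20 y^{3}$ ($S{\left(y \right)} = \left(- 5 y + 0\right) \left(- 3 y + y\right)^{2} = - 5 y \left(- 2 y\right)^{2} = - 5 y 4 y^{2} = - 20 y^{3}$)
$\frac{S{\left(63 \right)}}{-45385} + \frac{-18989 + 697}{t{\left(37,123 \right)}} = \frac{\left(-20\right) 63^{3}}{-45385} + \frac{-18989 + 697}{37} = \left(-20\right) 250047 \left(- \frac{1}{45385}\right) - \frac{18292}{37} = \left(-5000940\right) \left(- \frac{1}{45385}\right) - \frac{18292}{37} = \frac{1000188}{9077} - \frac{18292}{37} = - \frac{129029528}{335849}$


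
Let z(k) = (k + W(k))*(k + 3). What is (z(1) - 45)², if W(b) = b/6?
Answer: 14641/9 ≈ 1626.8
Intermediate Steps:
W(b) = b/6 (W(b) = b*(⅙) = b/6)
z(k) = 7*k*(3 + k)/6 (z(k) = (k + k/6)*(k + 3) = (7*k/6)*(3 + k) = 7*k*(3 + k)/6)
(z(1) - 45)² = ((7/6)*1*(3 + 1) - 45)² = ((7/6)*1*4 - 45)² = (14/3 - 45)² = (-121/3)² = 14641/9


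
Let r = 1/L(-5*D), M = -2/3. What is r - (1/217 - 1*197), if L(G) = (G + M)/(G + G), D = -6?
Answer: 950221/4774 ≈ 199.04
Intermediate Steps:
M = -⅔ (M = -2*⅓ = -⅔ ≈ -0.66667)
L(G) = (-⅔ + G)/(2*G) (L(G) = (G - ⅔)/(G + G) = (-⅔ + G)/((2*G)) = (-⅔ + G)*(1/(2*G)) = (-⅔ + G)/(2*G))
r = 45/22 (r = 1/((-2 + 3*(-5*(-6)))/(6*((-5*(-6))))) = 1/((⅙)*(-2 + 3*30)/30) = 1/((⅙)*(1/30)*(-2 + 90)) = 1/((⅙)*(1/30)*88) = 1/(22/45) = 45/22 ≈ 2.0455)
r - (1/217 - 1*197) = 45/22 - (1/217 - 1*197) = 45/22 - (1/217 - 197) = 45/22 - 1*(-42748/217) = 45/22 + 42748/217 = 950221/4774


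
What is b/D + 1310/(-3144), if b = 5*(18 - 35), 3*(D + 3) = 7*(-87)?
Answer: -5/1236 ≈ -0.0040453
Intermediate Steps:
D = -206 (D = -3 + (7*(-87))/3 = -3 + (⅓)*(-609) = -3 - 203 = -206)
b = -85 (b = 5*(-17) = -85)
b/D + 1310/(-3144) = -85/(-206) + 1310/(-3144) = -85*(-1/206) + 1310*(-1/3144) = 85/206 - 5/12 = -5/1236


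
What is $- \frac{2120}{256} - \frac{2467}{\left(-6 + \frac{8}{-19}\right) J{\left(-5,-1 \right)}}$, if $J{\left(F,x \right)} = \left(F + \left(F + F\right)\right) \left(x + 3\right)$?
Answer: $- \frac{617459}{29280} \approx -21.088$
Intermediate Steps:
$J{\left(F,x \right)} = 3 F \left(3 + x\right)$ ($J{\left(F,x \right)} = \left(F + 2 F\right) \left(3 + x\right) = 3 F \left(3 + x\right)$)
$- \frac{2120}{256} - \frac{2467}{\left(-6 + \frac{8}{-19}\right) J{\left(-5,-1 \right)}} = - \frac{2120}{256} - \frac{2467}{\left(-6 + \frac{8}{-19}\right) 3 \left(-5\right) \left(3 - 1\right)} = \left(-2120\right) \frac{1}{256} - \frac{2467}{\left(-6 + 8 \left(- \frac{1}{19}\right)\right) 3 \left(-5\right) 2} = - \frac{265}{32} - \frac{2467}{\left(-6 - \frac{8}{19}\right) \left(-30\right)} = - \frac{265}{32} - \frac{2467}{\left(- \frac{122}{19}\right) \left(-30\right)} = - \frac{265}{32} - \frac{2467}{\frac{3660}{19}} = - \frac{265}{32} - \frac{46873}{3660} = - \frac{617459}{29280}$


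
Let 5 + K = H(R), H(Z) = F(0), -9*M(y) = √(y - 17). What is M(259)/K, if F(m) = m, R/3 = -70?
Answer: 11*√2/45 ≈ 0.34570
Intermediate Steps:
R = -210 (R = 3*(-70) = -210)
M(y) = -√(-17 + y)/9 (M(y) = -√(y - 17)/9 = -√(-17 + y)/9)
H(Z) = 0
K = -5 (K = -5 + 0 = -5)
M(259)/K = -√(-17 + 259)/9/(-5) = -11*√2/9*(-⅕) = 11*√2/45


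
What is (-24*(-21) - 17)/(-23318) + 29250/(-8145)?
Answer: -15244847/4220558 ≈ -3.6120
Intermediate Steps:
(-24*(-21) - 17)/(-23318) + 29250/(-8145) = (504 - 17)*(-1/23318) + 29250*(-1/8145) = 487*(-1/23318) - 650/181 = -487/23318 - 650/181 = -15244847/4220558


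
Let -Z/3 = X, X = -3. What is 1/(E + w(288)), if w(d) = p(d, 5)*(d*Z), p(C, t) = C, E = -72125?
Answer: 1/674371 ≈ 1.4829e-6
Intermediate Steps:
Z = 9 (Z = -3*(-3) = 9)
w(d) = 9*d² (w(d) = d*(d*9) = d*(9*d) = 9*d²)
1/(E + w(288)) = 1/(-72125 + 9*288²) = 1/(-72125 + 9*82944) = 1/(-72125 + 746496) = 1/674371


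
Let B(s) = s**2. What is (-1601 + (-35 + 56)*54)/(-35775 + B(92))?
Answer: 467/27311 ≈ 0.017099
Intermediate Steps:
(-1601 + (-35 + 56)*54)/(-35775 + B(92)) = (-1601 + (-35 + 56)*54)/(-35775 + 92**2) = (-1601 + 21*54)/(-35775 + 8464) = (-1601 + 1134)/(-27311) = -467*(-1/27311) = 467/27311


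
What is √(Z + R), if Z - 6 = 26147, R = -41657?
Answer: 4*I*√969 ≈ 124.52*I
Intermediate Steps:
Z = 26153 (Z = 6 + 26147 = 26153)
√(Z + R) = √(26153 - 41657) = √(-15504) = 4*I*√969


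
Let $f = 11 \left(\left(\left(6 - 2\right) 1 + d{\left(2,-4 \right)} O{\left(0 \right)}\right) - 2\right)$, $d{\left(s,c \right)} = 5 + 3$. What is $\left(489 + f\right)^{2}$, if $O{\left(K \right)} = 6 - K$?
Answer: $1079521$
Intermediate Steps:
$d{\left(s,c \right)} = 8$
$f = 550$ ($f = 11 \left(\left(\left(6 - 2\right) 1 + 8 \left(6 - 0\right)\right) - 2\right) = 11 \left(\left(4 \cdot 1 + 8 \left(6 + 0\right)\right) - 2\right) = 11 \left(\left(4 + 8 \cdot 6\right) - 2\right) = 11 \left(\left(4 + 48\right) - 2\right) = 11 \left(52 - 2\right) = 11 \cdot 50 = 550$)
$\left(489 + f\right)^{2} = \left(489 + 550\right)^{2} = 1039^{2} = 1079521$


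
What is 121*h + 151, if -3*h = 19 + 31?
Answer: -5597/3 ≈ -1865.7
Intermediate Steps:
h = -50/3 (h = -(19 + 31)/3 = -⅓*50 = -50/3 ≈ -16.667)
121*h + 151 = 121*(-50/3) + 151 = -6050/3 + 151 = -5597/3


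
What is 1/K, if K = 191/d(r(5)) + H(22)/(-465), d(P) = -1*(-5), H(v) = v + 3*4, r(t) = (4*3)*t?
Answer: 465/17729 ≈ 0.026228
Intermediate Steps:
r(t) = 12*t
H(v) = 12 + v (H(v) = v + 12 = 12 + v)
d(P) = 5
K = 17729/465 (K = 191/5 + (12 + 22)/(-465) = 191*(⅕) + 34*(-1/465) = 191/5 - 34/465 = 17729/465 ≈ 38.127)
1/K = 1/(17729/465) = 465/17729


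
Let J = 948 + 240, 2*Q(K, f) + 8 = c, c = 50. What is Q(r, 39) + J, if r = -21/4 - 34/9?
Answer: 1209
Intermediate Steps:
r = -325/36 (r = -21*1/4 - 34*1/9 = -21/4 - 34/9 = -325/36 ≈ -9.0278)
Q(K, f) = 21 (Q(K, f) = -4 + (1/2)*50 = -4 + 25 = 21)
J = 1188
Q(r, 39) + J = 21 + 1188 = 1209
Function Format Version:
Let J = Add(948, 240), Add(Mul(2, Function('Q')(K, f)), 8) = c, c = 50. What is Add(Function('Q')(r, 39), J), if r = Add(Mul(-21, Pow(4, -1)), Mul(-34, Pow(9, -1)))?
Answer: 1209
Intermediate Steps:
r = Rational(-325, 36) (r = Add(Mul(-21, Rational(1, 4)), Mul(-34, Rational(1, 9))) = Add(Rational(-21, 4), Rational(-34, 9)) = Rational(-325, 36) ≈ -9.0278)
Function('Q')(K, f) = 21 (Function('Q')(K, f) = Add(-4, Mul(Rational(1, 2), 50)) = Add(-4, 25) = 21)
J = 1188
Add(Function('Q')(r, 39), J) = Add(21, 1188) = 1209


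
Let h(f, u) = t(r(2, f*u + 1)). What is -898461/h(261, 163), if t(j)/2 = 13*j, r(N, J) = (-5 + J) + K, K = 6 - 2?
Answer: -99829/122902 ≈ -0.81227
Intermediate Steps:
K = 4
r(N, J) = -1 + J (r(N, J) = (-5 + J) + 4 = -1 + J)
t(j) = 26*j (t(j) = 2*(13*j) = 26*j)
h(f, u) = 26*f*u (h(f, u) = 26*(-1 + (f*u + 1)) = 26*(-1 + (1 + f*u)) = 26*(f*u) = 26*f*u)
-898461/h(261, 163) = -898461/(26*261*163) = -898461/1106118 = -898461*1/1106118 = -99829/122902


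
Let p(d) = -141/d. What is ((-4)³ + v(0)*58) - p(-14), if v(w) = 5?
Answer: 3023/14 ≈ 215.93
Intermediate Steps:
((-4)³ + v(0)*58) - p(-14) = ((-4)³ + 5*58) - (-141)/(-14) = (-64 + 290) - (-141)*(-1)/14 = 226 - 1*141/14 = 226 - 141/14 = 3023/14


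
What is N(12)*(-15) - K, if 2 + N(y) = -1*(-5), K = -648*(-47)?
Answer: -30501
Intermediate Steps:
K = 30456
N(y) = 3 (N(y) = -2 - 1*(-5) = -2 + 5 = 3)
N(12)*(-15) - K = 3*(-15) - 1*30456 = -45 - 30456 = -30501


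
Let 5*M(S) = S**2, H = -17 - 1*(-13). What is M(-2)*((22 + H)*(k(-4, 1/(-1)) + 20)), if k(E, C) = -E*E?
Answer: 288/5 ≈ 57.600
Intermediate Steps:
H = -4 (H = -17 + 13 = -4)
k(E, C) = -E**2
M(S) = S**2/5
M(-2)*((22 + H)*(k(-4, 1/(-1)) + 20)) = ((1/5)*(-2)**2)*((22 - 4)*(-1*(-4)**2 + 20)) = ((1/5)*4)*(18*(-1*16 + 20)) = 4*(18*(-16 + 20))/5 = 4*(18*4)/5 = (4/5)*72 = 288/5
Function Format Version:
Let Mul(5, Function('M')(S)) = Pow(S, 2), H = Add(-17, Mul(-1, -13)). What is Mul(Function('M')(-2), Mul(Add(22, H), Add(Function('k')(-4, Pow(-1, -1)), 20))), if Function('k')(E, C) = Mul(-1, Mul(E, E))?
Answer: Rational(288, 5) ≈ 57.600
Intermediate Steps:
H = -4 (H = Add(-17, 13) = -4)
Function('k')(E, C) = Mul(-1, Pow(E, 2))
Function('M')(S) = Mul(Rational(1, 5), Pow(S, 2))
Mul(Function('M')(-2), Mul(Add(22, H), Add(Function('k')(-4, Pow(-1, -1)), 20))) = Mul(Mul(Rational(1, 5), Pow(-2, 2)), Mul(Add(22, -4), Add(Mul(-1, Pow(-4, 2)), 20))) = Mul(Mul(Rational(1, 5), 4), Mul(18, Add(Mul(-1, 16), 20))) = Mul(Rational(4, 5), Mul(18, Add(-16, 20))) = Mul(Rational(4, 5), Mul(18, 4)) = Mul(Rational(4, 5), 72) = Rational(288, 5)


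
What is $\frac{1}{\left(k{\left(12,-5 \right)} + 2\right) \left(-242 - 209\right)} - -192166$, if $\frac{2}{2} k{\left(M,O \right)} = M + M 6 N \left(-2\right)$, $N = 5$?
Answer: $\frac{61186807397}{318406} \approx 1.9217 \cdot 10^{5}$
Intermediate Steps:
$k{\left(M,O \right)} = - 59 M$ ($k{\left(M,O \right)} = M + M 6 \cdot 5 \left(-2\right) = M + M 30 \left(-2\right) = M + M \left(-60\right) = M - 60 M = - 59 M$)
$\frac{1}{\left(k{\left(12,-5 \right)} + 2\right) \left(-242 - 209\right)} - -192166 = \frac{1}{\left(\left(-59\right) 12 + 2\right) \left(-242 - 209\right)} - -192166 = \frac{1}{\left(-708 + 2\right) \left(-451\right)} + 192166 = \frac{1}{\left(-706\right) \left(-451\right)} + 192166 = \frac{1}{318406} + 192166 = \frac{61186807397}{318406}$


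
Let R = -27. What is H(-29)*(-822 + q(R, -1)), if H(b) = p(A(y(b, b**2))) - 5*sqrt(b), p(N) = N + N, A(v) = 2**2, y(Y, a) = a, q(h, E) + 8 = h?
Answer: -6856 + 4285*I*sqrt(29) ≈ -6856.0 + 23075.0*I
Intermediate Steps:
q(h, E) = -8 + h
A(v) = 4
p(N) = 2*N
H(b) = 8 - 5*sqrt(b) (H(b) = 2*4 - 5*sqrt(b) = 8 - 5*sqrt(b))
H(-29)*(-822 + q(R, -1)) = (8 - 5*I*sqrt(29))*(-822 + (-8 - 27)) = (8 - 5*I*sqrt(29))*(-822 - 35) = (8 - 5*I*sqrt(29))*(-857) = -6856 + 4285*I*sqrt(29)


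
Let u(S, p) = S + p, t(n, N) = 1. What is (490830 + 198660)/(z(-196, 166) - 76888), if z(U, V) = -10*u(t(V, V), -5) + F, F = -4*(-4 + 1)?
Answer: -114915/12806 ≈ -8.9735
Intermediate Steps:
F = 12 (F = -4*(-3) = 12)
z(U, V) = 52 (z(U, V) = -10*(1 - 5) + 12 = -10*(-4) + 12 = 40 + 12 = 52)
(490830 + 198660)/(z(-196, 166) - 76888) = (490830 + 198660)/(52 - 76888) = 689490/(-76836) = 689490*(-1/76836) = -114915/12806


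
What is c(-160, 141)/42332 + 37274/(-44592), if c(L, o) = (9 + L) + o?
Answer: -197291111/235958568 ≈ -0.83613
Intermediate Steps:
c(L, o) = 9 + L + o
c(-160, 141)/42332 + 37274/(-44592) = (9 - 160 + 141)/42332 + 37274/(-44592) = -10*1/42332 + 37274*(-1/44592) = -5/21166 - 18637/22296 = -197291111/235958568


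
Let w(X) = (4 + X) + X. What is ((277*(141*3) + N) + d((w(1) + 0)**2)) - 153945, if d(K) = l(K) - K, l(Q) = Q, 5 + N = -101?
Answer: -36880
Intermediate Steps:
N = -106 (N = -5 - 101 = -106)
w(X) = 4 + 2*X
d(K) = 0 (d(K) = K - K = 0)
((277*(141*3) + N) + d((w(1) + 0)**2)) - 153945 = ((277*(141*3) - 106) + 0) - 153945 = ((277*423 - 106) + 0) - 153945 = ((117171 - 106) + 0) - 153945 = (117065 + 0) - 153945 = 117065 - 153945 = -36880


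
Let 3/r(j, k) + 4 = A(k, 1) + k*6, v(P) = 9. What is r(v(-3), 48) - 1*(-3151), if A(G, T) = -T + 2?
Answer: 299346/95 ≈ 3151.0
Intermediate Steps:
A(G, T) = 2 - T
r(j, k) = 3/(-3 + 6*k) (r(j, k) = 3/(-4 + ((2 - 1*1) + k*6)) = 3/(-4 + ((2 - 1) + 6*k)) = 3/(-4 + (1 + 6*k)) = 3/(-3 + 6*k))
r(v(-3), 48) - 1*(-3151) = 1/(-1 + 2*48) - 1*(-3151) = 1/(-1 + 96) + 3151 = 1/95 + 3151 = 299346/95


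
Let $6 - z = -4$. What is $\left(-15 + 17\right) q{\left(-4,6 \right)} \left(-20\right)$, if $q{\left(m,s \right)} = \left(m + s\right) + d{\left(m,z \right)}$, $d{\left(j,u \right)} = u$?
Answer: $-480$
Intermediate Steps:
$z = 10$ ($z = 6 - -4 = 6 + 4 = 10$)
$q{\left(m,s \right)} = 10 + m + s$ ($q{\left(m,s \right)} = \left(m + s\right) + 10 = 10 + m + s$)
$\left(-15 + 17\right) q{\left(-4,6 \right)} \left(-20\right) = \left(-15 + 17\right) \left(10 - 4 + 6\right) \left(-20\right) = 2 \cdot 12 \left(-20\right) = 24 \left(-20\right) = -480$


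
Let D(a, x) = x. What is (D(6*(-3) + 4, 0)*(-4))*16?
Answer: 0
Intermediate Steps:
(D(6*(-3) + 4, 0)*(-4))*16 = (0*(-4))*16 = 0*16 = 0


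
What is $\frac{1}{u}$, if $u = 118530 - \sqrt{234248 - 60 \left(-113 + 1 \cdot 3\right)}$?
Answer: $\frac{59265}{7024560026} + \frac{\sqrt{15053}}{3512280013} \approx 8.4718 \cdot 10^{-6}$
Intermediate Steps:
$u = 118530 - 4 \sqrt{15053}$ ($u = 118530 - \sqrt{234248 - 60 \left(-113 + 3\right)} = 118530 - \sqrt{234248 - -6600} = 118530 - \sqrt{234248 + 6600} = 118530 - \sqrt{240848} = 118530 - 4 \sqrt{15053} \approx 1.1804 \cdot 10^{5}$)
$\frac{1}{u} = \frac{1}{118530 - 4 \sqrt{15053}}$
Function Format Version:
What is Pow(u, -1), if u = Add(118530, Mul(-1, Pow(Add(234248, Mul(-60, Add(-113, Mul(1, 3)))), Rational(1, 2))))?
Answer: Add(Rational(59265, 7024560026), Mul(Rational(1, 3512280013), Pow(15053, Rational(1, 2)))) ≈ 8.4718e-6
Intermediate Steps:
u = Add(118530, Mul(-4, Pow(15053, Rational(1, 2)))) (u = Add(118530, Mul(-1, Pow(Add(234248, Mul(-60, Add(-113, 3))), Rational(1, 2)))) = Add(118530, Mul(-1, Pow(Add(234248, Mul(-60, -110)), Rational(1, 2)))) = Add(118530, Mul(-1, Pow(Add(234248, 6600), Rational(1, 2)))) = Add(118530, Mul(-1, Pow(240848, Rational(1, 2)))) = Add(118530, Mul(-1, Mul(4, Pow(15053, Rational(1, 2))))) = Add(118530, Mul(-4, Pow(15053, Rational(1, 2)))) ≈ 1.1804e+5)
Pow(u, -1) = Pow(Add(118530, Mul(-4, Pow(15053, Rational(1, 2)))), -1)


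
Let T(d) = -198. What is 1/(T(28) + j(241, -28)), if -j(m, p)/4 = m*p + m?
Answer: 1/25830 ≈ 3.8715e-5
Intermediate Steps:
j(m, p) = -4*m - 4*m*p (j(m, p) = -4*(m*p + m) = -4*(m + m*p) = -4*m - 4*m*p)
1/(T(28) + j(241, -28)) = 1/(-198 - 4*241*(1 - 28)) = 1/(-198 - 4*241*(-27)) = 1/(-198 + 26028) = 1/25830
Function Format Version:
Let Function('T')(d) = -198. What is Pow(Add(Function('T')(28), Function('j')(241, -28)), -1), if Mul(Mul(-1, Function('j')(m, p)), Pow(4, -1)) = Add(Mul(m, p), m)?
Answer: Rational(1, 25830) ≈ 3.8715e-5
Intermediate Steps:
Function('j')(m, p) = Add(Mul(-4, m), Mul(-4, m, p)) (Function('j')(m, p) = Mul(-4, Add(Mul(m, p), m)) = Mul(-4, Add(m, Mul(m, p))) = Add(Mul(-4, m), Mul(-4, m, p)))
Pow(Add(Function('T')(28), Function('j')(241, -28)), -1) = Pow(Add(-198, Mul(-4, 241, Add(1, -28))), -1) = Pow(Add(-198, Mul(-4, 241, -27)), -1) = Pow(Add(-198, 26028), -1) = Pow(25830, -1) = Rational(1, 25830)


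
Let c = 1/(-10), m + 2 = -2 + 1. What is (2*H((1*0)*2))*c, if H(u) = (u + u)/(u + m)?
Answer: 0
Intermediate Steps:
m = -3 (m = -2 + (-2 + 1) = -2 - 1 = -3)
c = -1/10 ≈ -0.10000
H(u) = 2*u/(-3 + u) (H(u) = (u + u)/(u - 3) = (2*u)/(-3 + u) = 2*u/(-3 + u))
(2*H((1*0)*2))*c = (2*(2*((1*0)*2)/(-3 + (1*0)*2)))*(-1/10) = (2*(2*(0*2)/(-3 + 0*2)))*(-1/10) = (2*(2*0/(-3 + 0)))*(-1/10) = (2*(2*0/(-3)))*(-1/10) = (2*(2*0*(-1/3)))*(-1/10) = (2*0)*(-1/10) = 0*(-1/10) = 0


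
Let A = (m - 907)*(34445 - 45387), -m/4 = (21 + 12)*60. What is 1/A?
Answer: 1/96585034 ≈ 1.0354e-8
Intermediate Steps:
m = -7920 (m = -4*(21 + 12)*60 = -132*60 = -4*1980 = -7920)
A = 96585034 (A = (-7920 - 907)*(34445 - 45387) = -8827*(-10942) = 96585034)
1/A = 1/96585034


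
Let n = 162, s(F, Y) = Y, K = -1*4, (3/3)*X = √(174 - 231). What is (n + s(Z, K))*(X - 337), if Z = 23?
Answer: -53246 + 158*I*√57 ≈ -53246.0 + 1192.9*I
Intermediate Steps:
X = I*√57 (X = √(174 - 231) = √(-57) = I*√57 ≈ 7.5498*I)
K = -4
(n + s(Z, K))*(X - 337) = (162 - 4)*(I*√57 - 337) = 158*(-337 + I*√57) = -53246 + 158*I*√57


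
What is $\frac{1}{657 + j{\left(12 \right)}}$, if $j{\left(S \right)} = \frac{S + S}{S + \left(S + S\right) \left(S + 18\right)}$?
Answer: $\frac{61}{40079} \approx 0.001522$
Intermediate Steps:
$j{\left(S \right)} = \frac{2 S}{S + 2 S \left(18 + S\right)}$
$\frac{1}{657 + j{\left(12 \right)}} = \frac{1}{657 + \frac{2}{37 + 2 \cdot 12}} = \frac{1}{657 + \frac{2}{37 + 24}} = \frac{1}{657 + \frac{2}{61}} = \frac{1}{\frac{40079}{61}} = \frac{61}{40079}$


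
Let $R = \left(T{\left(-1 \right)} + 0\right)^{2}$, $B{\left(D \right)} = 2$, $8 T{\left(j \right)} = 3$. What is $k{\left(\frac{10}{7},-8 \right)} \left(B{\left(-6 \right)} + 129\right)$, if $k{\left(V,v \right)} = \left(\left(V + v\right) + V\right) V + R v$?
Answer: $- \frac{435051}{392} \approx -1109.8$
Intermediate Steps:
$T{\left(j \right)} = \frac{3}{8}$ ($T{\left(j \right)} = \frac{1}{8} \cdot 3 = \frac{3}{8}$)
$R = \frac{9}{64}$ ($R = \left(\frac{3}{8} + 0\right)^{2} = \left(\frac{3}{8}\right)^{2} = \frac{9}{64} \approx 0.14063$)
$k{\left(V,v \right)} = \frac{9 v}{64} + V \left(v + 2 V\right)$ ($k{\left(V,v \right)} = \left(\left(V + v\right) + V\right) V + \frac{9 v}{64} = \left(v + 2 V\right) V + \frac{9 v}{64} = V \left(v + 2 V\right) + \frac{9 v}{64} = \frac{9 v}{64} + V \left(v + 2 V\right)$)
$k{\left(\frac{10}{7},-8 \right)} \left(B{\left(-6 \right)} + 129\right) = \left(2 \left(\frac{10}{7}\right)^{2} + \frac{9}{64} \left(-8\right) + \frac{10}{7} \left(-8\right)\right) \left(2 + 129\right) = \left(2 \left(10 \cdot \frac{1}{7}\right)^{2} - \frac{9}{8} + 10 \cdot \frac{1}{7} \left(-8\right)\right) 131 = \left(2 \left(\frac{10}{7}\right)^{2} - \frac{9}{8} + \frac{10}{7} \left(-8\right)\right) 131 = \left(2 \cdot \frac{100}{49} - \frac{9}{8} - \frac{80}{7}\right) 131 = \left(\frac{200}{49} - \frac{9}{8} - \frac{80}{7}\right) 131 = \left(- \frac{3321}{392}\right) 131 = - \frac{435051}{392}$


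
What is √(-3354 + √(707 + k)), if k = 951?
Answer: √(-3354 + √1658) ≈ 57.561*I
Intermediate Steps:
√(-3354 + √(707 + k)) = √(-3354 + √(707 + 951)) = √(-3354 + √1658)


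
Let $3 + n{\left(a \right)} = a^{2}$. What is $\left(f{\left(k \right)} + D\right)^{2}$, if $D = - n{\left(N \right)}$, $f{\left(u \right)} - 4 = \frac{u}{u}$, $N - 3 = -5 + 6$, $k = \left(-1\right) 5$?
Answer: $64$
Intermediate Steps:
$k = -5$
$N = 4$ ($N = 3 + \left(-5 + 6\right) = 3 + 1 = 4$)
$n{\left(a \right)} = -3 + a^{2}$
$f{\left(u \right)} = 5$ ($f{\left(u \right)} = 4 + \frac{u}{u} = 4 + 1 = 5$)
$D = -13$ ($D = - (-3 + 4^{2}) = - (-3 + 16) = \left(-1\right) 13 = -13$)
$\left(f{\left(k \right)} + D\right)^{2} = \left(5 - 13\right)^{2} = \left(-8\right)^{2} = 64$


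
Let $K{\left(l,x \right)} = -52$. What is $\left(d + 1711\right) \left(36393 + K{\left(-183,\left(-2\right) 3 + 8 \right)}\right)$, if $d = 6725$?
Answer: $306572676$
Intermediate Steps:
$\left(d + 1711\right) \left(36393 + K{\left(-183,\left(-2\right) 3 + 8 \right)}\right) = \left(6725 + 1711\right) \left(36393 - 52\right) = 8436 \cdot 36341 = 306572676$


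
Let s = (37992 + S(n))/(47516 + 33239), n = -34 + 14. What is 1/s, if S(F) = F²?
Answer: 80755/38392 ≈ 2.1034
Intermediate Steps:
n = -20
s = 38392/80755 (s = (37992 + (-20)²)/(47516 + 33239) = (37992 + 400)/80755 = 38392*(1/80755) = 38392/80755 ≈ 0.47541)
1/s = 1/(38392/80755) = 80755/38392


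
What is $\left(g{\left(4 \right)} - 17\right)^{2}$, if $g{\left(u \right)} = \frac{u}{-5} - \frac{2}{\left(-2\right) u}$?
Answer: $\frac{123201}{400} \approx 308.0$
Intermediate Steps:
$g{\left(u \right)} = \frac{1}{u} - \frac{u}{5}$ ($g{\left(u \right)} = u \left(- \frac{1}{5}\right) - 2 \left(- \frac{1}{2 u}\right) = - \frac{u}{5} + \frac{1}{u} = \frac{1}{u} - \frac{u}{5}$)
$\left(g{\left(4 \right)} - 17\right)^{2} = \left(\left(\frac{1}{4} - \frac{4}{5}\right) - 17\right)^{2} = \left(- \frac{11}{20} - 17\right)^{2} = \left(- \frac{351}{20}\right)^{2} = \frac{123201}{400}$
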